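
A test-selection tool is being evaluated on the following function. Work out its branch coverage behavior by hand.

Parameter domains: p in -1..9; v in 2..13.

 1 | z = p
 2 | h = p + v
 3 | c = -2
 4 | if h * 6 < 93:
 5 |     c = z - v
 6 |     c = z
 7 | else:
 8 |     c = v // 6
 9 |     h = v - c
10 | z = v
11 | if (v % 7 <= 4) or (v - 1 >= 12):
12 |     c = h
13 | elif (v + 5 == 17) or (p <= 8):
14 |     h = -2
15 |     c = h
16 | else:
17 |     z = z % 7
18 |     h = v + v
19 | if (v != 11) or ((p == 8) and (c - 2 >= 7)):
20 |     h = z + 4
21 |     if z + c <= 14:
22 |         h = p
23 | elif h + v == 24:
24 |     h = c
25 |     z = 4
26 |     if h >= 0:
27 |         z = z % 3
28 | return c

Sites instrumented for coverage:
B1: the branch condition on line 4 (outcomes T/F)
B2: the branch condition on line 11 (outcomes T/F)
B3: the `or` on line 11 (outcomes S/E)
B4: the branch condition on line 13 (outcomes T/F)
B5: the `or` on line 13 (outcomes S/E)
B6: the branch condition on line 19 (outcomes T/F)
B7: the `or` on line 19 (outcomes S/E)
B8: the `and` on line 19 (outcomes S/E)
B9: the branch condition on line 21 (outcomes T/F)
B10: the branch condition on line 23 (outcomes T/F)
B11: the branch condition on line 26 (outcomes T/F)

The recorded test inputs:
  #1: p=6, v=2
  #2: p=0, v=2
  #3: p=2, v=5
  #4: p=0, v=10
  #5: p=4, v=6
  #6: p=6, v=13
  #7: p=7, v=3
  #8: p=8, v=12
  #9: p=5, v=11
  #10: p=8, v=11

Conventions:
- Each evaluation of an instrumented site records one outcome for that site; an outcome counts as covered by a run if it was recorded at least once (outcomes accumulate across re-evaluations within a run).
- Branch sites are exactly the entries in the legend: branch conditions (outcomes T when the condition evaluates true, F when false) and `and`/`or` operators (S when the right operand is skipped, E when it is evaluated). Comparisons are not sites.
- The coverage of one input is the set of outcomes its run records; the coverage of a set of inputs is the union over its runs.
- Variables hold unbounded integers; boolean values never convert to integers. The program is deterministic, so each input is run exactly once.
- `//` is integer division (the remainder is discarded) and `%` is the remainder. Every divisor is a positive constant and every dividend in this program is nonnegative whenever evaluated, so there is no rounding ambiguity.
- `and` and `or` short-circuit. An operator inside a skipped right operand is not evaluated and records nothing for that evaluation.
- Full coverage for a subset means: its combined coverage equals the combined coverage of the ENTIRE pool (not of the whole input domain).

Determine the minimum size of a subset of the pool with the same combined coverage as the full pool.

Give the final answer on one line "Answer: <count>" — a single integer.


test 1 (p=6, v=2) fires B1->T, B3->S, B2->T, B7->S, B6->T, B9->T; hits B1=T, B2=T, B3=S, B6=T, B7=S, B9=T
test 2 (p=0, v=2) fires B1->T, B3->S, B2->T, B7->S, B6->T, B9->T; hits B1=T, B2=T, B3=S, B6=T, B7=S, B9=T
test 3 (p=2, v=5) fires B1->T, B3->E, B2->F, B5->E, B4->T, B7->S, B6->T, B9->T; hits B1=T, B2=F, B3=E, B4=T, B5=E, B6=T, B7=S, B9=T
test 4 (p=0, v=10) fires B1->T, B3->S, B2->T, B7->S, B6->T, B9->F; hits B1=T, B2=T, B3=S, B6=T, B7=S, B9=F
test 5 (p=4, v=6) fires B1->T, B3->E, B2->F, B5->E, B4->T, B7->S, B6->T, B9->T; hits B1=T, B2=F, B3=E, B4=T, B5=E, B6=T, B7=S, B9=T
test 6 (p=6, v=13) fires B1->F, B3->E, B2->T, B7->S, B6->T, B9->F; hits B1=F, B2=T, B3=E, B6=T, B7=S, B9=F
test 7 (p=7, v=3) fires B1->T, B3->S, B2->T, B7->S, B6->T, B9->T; hits B1=T, B2=T, B3=S, B6=T, B7=S, B9=T
test 8 (p=8, v=12) fires B1->F, B3->E, B2->F, B5->S, B4->T, B7->S, B6->T, B9->T; hits B1=F, B2=F, B3=E, B4=T, B5=S, B6=T, B7=S, B9=T
test 9 (p=5, v=11) fires B1->F, B3->S, B2->T, B7->E, B8->S, B6->F, B10->F; hits B1=F, B2=T, B3=S, B6=F, B7=E, B8=S, B10=F
test 10 (p=8, v=11) fires B1->F, B3->S, B2->T, B7->E, B8->E, B6->T, B9->F; hits B1=F, B2=T, B3=S, B6=T, B7=E, B8=E, B9=F
pool-wide coverage (18 outcomes): B1=T, B1=F, B2=T, B2=F, B3=S, B3=E, B4=T, B5=S, B5=E, B6=T, B6=F, B7=S, B7=E, B8=S, B8=E, B9=T, B9=F, B10=F
checked all size-1 subsets: none covers 18 outcomes (max 8/18)
checked all size-2 subsets: none covers 18 outcomes (max 15/18)
checked all size-3 subsets: none covers 18 outcomes (max 17/18)
at size 4, {3, 8, 9, 10} reaches all 18 outcomes; every lexicographically earlier size-4 subset fails
Answer: 4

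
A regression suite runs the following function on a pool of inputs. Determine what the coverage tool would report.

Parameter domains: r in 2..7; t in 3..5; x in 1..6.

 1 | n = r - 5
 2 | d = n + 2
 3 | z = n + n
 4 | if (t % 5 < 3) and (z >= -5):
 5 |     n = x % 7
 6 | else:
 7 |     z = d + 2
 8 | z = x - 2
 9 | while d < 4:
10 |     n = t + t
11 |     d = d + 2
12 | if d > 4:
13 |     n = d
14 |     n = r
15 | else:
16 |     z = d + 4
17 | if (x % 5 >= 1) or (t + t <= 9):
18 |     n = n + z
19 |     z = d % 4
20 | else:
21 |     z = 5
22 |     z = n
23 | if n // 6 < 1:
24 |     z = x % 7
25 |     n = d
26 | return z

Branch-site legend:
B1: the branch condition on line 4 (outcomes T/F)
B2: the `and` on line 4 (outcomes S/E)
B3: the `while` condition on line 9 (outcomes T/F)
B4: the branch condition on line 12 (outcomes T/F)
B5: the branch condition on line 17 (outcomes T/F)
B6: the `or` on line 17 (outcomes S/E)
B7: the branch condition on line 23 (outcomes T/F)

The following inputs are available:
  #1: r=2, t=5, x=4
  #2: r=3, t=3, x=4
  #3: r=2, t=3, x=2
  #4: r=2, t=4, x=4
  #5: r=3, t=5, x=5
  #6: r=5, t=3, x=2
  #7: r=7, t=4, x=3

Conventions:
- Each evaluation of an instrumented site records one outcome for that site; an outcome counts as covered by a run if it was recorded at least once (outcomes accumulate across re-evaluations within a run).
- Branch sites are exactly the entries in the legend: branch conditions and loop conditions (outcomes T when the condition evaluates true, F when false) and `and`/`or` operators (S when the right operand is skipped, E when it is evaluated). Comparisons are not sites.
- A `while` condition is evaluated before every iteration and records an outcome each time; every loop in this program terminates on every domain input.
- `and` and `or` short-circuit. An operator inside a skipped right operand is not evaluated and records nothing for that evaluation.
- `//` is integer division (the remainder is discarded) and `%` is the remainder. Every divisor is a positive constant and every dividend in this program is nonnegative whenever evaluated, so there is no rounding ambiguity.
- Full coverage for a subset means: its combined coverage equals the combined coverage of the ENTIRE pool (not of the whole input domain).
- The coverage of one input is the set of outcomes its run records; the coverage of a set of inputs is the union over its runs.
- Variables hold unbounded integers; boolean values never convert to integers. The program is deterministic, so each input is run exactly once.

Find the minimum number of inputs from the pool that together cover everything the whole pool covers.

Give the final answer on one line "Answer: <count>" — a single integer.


input #1, r=2, t=5, x=4: events B2->E, B1->F, B3->T, B3->T, B3->T, B3->F, B4->T, B6->S, B5->T, B7->T; outcomes B1=F, B2=E, B3=T, B3=F, B4=T, B5=T, B6=S, B7=T
input #2, r=3, t=3, x=4: events B2->S, B1->F, B3->T, B3->T, B3->F, B4->F, B6->S, B5->T, B7->F; outcomes B1=F, B2=S, B3=T, B3=F, B4=F, B5=T, B6=S, B7=F
input #3, r=2, t=3, x=2: events B2->S, B1->F, B3->T, B3->T, B3->T, B3->F, B4->T, B6->S, B5->T, B7->T; outcomes B1=F, B2=S, B3=T, B3=F, B4=T, B5=T, B6=S, B7=T
input #4, r=2, t=4, x=4: events B2->S, B1->F, B3->T, B3->T, B3->T, B3->F, B4->T, B6->S, B5->T, B7->T; outcomes B1=F, B2=S, B3=T, B3=F, B4=T, B5=T, B6=S, B7=T
input #5, r=3, t=5, x=5: events B2->E, B1->T, B3->T, B3->T, B3->F, B4->F, B6->E, B5->F, B7->F; outcomes B1=T, B2=E, B3=T, B3=F, B4=F, B5=F, B6=E, B7=F
input #6, r=5, t=3, x=2: events B2->S, B1->F, B3->T, B3->F, B4->F, B6->S, B5->T, B7->F; outcomes B1=F, B2=S, B3=T, B3=F, B4=F, B5=T, B6=S, B7=F
input #7, r=7, t=4, x=3: events B2->S, B1->F, B3->F, B4->F, B6->S, B5->T, B7->F; outcomes B1=F, B2=S, B3=F, B4=F, B5=T, B6=S, B7=F
the full pool covers 14 outcomes: B1=T, B1=F, B2=S, B2=E, B3=T, B3=F, B4=T, B4=F, B5=T, B5=F, B6=S, B6=E, B7=T, B7=F
size 1 is not enough: best union over all size-1 subsets is 8/14
size 2: inputs {3, 5} cover all 14 outcomes, and no lexicographically smaller subset of this size does
Answer: 2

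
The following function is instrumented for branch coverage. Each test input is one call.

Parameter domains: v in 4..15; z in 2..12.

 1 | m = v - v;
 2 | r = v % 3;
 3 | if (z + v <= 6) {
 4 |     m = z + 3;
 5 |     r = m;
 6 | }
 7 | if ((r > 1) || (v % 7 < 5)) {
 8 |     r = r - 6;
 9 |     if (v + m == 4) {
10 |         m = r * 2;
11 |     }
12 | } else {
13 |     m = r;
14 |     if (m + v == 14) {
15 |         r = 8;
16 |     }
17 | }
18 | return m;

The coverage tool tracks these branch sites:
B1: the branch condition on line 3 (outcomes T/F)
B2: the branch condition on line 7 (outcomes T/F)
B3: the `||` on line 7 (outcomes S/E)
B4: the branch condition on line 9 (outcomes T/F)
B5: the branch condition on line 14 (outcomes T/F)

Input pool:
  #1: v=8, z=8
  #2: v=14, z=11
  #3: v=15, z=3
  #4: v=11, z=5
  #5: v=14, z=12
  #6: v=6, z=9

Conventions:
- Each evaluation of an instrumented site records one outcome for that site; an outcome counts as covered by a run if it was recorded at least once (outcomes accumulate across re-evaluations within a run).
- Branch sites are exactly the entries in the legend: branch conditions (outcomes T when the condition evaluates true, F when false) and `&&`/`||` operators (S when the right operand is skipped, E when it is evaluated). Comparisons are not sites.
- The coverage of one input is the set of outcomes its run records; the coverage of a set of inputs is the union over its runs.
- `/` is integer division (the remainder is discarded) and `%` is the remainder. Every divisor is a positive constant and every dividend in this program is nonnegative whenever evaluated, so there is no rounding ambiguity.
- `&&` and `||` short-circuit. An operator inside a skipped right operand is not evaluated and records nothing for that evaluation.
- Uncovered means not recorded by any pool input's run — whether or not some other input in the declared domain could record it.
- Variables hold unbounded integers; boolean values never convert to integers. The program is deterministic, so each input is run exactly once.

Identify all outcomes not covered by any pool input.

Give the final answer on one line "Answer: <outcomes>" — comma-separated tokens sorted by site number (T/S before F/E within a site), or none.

input #1 (v=8, z=8): covers B1=F, B2=T, B3=S, B4=F
input #2 (v=14, z=11): covers B1=F, B2=T, B3=S, B4=F
input #3 (v=15, z=3): covers B1=F, B2=T, B3=E, B4=F
input #4 (v=11, z=5): covers B1=F, B2=T, B3=S, B4=F
input #5 (v=14, z=12): covers B1=F, B2=T, B3=S, B4=F
input #6 (v=6, z=9): covers B1=F, B2=F, B3=E, B5=F
union over the pool: B1=F, B2=T, B2=F, B3=S, B3=E, B4=F, B5=F
uncovered (3 of 10): B1=T, B4=T, B5=T

Answer: B1=T, B4=T, B5=T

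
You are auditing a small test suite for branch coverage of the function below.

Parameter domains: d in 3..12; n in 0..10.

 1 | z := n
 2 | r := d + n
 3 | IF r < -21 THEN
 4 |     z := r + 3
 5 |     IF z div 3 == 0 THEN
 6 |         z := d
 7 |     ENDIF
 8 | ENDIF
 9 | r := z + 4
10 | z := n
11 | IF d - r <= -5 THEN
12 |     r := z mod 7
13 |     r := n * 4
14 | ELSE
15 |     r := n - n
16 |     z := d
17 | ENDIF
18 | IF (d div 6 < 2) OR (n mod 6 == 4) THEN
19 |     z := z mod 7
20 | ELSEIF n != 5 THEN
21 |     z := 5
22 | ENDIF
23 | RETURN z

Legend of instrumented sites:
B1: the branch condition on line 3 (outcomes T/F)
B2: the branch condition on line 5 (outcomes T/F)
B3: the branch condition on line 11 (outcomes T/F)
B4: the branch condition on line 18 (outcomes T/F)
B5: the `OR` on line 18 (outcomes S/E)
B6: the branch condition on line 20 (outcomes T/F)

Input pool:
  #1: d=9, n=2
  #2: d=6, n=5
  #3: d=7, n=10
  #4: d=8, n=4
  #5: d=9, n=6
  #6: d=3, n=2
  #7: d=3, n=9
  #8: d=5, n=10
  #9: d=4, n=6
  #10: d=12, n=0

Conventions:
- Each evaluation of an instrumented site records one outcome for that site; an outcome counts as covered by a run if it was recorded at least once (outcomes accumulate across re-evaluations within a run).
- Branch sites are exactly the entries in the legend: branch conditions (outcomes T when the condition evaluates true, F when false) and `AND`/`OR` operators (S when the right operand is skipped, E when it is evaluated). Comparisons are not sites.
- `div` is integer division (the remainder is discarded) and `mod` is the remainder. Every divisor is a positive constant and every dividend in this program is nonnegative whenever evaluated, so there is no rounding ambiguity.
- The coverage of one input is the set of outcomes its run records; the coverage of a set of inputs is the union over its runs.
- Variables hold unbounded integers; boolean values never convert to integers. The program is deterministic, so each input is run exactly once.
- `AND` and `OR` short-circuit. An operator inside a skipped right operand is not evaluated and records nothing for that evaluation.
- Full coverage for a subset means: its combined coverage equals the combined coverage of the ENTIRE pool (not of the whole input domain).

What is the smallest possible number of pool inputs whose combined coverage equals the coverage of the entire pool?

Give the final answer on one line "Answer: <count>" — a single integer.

#1 (d=9, n=2) -> B1->F, B3->F, B5->S, B4->T; covered: B1=F, B3=F, B4=T, B5=S
#2 (d=6, n=5) -> B1->F, B3->F, B5->S, B4->T; covered: B1=F, B3=F, B4=T, B5=S
#3 (d=7, n=10) -> B1->F, B3->T, B5->S, B4->T; covered: B1=F, B3=T, B4=T, B5=S
#4 (d=8, n=4) -> B1->F, B3->F, B5->S, B4->T; covered: B1=F, B3=F, B4=T, B5=S
#5 (d=9, n=6) -> B1->F, B3->F, B5->S, B4->T; covered: B1=F, B3=F, B4=T, B5=S
#6 (d=3, n=2) -> B1->F, B3->F, B5->S, B4->T; covered: B1=F, B3=F, B4=T, B5=S
#7 (d=3, n=9) -> B1->F, B3->T, B5->S, B4->T; covered: B1=F, B3=T, B4=T, B5=S
#8 (d=5, n=10) -> B1->F, B3->T, B5->S, B4->T; covered: B1=F, B3=T, B4=T, B5=S
#9 (d=4, n=6) -> B1->F, B3->T, B5->S, B4->T; covered: B1=F, B3=T, B4=T, B5=S
#10 (d=12, n=0) -> B1->F, B3->F, B5->E, B4->F, B6->T; covered: B1=F, B3=F, B4=F, B5=E, B6=T
the full pool covers 8 outcomes: B1=F, B3=T, B3=F, B4=T, B4=F, B5=S, B5=E, B6=T
size 1 is not enough: best union over all size-1 subsets is 5/8
size 2: inputs {3, 10} cover all 8 outcomes, and no lexicographically smaller subset of this size does

Answer: 2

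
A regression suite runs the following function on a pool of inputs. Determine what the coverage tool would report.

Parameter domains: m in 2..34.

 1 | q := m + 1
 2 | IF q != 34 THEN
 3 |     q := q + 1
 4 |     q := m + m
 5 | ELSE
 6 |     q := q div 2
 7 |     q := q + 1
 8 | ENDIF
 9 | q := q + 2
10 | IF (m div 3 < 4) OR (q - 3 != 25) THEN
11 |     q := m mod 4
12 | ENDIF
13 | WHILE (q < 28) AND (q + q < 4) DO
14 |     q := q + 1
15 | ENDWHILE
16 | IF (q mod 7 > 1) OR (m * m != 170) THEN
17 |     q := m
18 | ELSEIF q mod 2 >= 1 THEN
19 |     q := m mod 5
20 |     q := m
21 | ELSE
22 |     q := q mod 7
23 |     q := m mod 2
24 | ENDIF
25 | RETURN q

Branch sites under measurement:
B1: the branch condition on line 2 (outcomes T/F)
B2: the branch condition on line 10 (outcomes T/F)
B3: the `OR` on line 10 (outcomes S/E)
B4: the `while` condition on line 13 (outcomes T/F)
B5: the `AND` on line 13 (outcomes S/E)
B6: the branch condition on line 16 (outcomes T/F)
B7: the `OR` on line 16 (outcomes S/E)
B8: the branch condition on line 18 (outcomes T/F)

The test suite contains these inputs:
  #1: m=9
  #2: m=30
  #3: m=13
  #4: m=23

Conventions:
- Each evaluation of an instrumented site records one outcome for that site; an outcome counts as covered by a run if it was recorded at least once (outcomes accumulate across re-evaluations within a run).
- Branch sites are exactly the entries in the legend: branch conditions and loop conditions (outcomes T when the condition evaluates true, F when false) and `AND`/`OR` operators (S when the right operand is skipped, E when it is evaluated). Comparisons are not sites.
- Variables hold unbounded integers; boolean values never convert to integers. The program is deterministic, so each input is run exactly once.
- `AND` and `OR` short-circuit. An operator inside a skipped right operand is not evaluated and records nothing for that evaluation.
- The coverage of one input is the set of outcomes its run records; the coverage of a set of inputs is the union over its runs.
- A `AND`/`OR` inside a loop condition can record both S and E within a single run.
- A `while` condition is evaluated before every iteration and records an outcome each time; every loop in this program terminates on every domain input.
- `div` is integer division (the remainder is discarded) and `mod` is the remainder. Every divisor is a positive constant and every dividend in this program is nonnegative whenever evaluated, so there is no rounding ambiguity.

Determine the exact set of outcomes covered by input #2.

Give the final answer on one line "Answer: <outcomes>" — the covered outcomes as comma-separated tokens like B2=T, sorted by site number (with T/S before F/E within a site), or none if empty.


Tracing the run of input #2 (m=30):
  B1->T, B3->E, B2->T, B5->E, B4->F, B7->S, B6->T
collecting distinct outcomes: B1=T, B2=T, B3=E, B4=F, B5=E, B6=T, B7=S
Answer: B1=T, B2=T, B3=E, B4=F, B5=E, B6=T, B7=S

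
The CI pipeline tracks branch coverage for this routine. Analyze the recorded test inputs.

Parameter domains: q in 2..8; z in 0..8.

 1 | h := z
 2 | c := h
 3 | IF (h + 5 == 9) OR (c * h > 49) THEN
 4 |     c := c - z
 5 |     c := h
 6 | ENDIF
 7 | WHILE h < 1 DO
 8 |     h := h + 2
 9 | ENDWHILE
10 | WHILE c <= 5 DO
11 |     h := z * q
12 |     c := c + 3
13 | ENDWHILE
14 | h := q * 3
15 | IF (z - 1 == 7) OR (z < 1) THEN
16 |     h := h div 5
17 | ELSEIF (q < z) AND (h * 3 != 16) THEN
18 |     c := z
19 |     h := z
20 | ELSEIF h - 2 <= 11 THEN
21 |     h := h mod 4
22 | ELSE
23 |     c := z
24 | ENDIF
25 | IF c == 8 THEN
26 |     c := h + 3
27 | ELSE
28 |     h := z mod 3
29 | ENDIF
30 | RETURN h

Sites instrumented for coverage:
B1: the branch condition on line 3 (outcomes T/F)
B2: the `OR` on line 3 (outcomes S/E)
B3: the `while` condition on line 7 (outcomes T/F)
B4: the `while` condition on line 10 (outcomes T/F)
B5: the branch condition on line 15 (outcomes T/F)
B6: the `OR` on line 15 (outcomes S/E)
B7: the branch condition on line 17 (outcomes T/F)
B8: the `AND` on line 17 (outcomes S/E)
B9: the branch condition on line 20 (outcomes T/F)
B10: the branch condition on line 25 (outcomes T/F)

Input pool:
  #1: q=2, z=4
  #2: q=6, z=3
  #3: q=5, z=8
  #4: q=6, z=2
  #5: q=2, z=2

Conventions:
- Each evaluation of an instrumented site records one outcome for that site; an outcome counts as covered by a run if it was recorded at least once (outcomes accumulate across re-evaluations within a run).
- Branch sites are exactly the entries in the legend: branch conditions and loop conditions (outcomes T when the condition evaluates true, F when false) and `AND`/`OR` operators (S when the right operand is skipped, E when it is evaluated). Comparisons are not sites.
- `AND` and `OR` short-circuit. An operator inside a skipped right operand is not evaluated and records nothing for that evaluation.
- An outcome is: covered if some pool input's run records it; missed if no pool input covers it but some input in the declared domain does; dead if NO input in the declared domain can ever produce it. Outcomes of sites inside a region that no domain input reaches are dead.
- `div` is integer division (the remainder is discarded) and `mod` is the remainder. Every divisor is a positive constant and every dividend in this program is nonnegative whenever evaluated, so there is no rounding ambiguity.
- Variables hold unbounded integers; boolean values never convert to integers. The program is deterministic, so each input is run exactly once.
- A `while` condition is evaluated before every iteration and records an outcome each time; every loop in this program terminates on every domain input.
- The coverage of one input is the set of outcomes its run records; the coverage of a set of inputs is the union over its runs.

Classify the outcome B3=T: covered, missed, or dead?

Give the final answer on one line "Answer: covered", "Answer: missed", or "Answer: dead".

no pool input records B3=T
but domain input (q=2, z=0) does record it -> reachable, so missed

Answer: missed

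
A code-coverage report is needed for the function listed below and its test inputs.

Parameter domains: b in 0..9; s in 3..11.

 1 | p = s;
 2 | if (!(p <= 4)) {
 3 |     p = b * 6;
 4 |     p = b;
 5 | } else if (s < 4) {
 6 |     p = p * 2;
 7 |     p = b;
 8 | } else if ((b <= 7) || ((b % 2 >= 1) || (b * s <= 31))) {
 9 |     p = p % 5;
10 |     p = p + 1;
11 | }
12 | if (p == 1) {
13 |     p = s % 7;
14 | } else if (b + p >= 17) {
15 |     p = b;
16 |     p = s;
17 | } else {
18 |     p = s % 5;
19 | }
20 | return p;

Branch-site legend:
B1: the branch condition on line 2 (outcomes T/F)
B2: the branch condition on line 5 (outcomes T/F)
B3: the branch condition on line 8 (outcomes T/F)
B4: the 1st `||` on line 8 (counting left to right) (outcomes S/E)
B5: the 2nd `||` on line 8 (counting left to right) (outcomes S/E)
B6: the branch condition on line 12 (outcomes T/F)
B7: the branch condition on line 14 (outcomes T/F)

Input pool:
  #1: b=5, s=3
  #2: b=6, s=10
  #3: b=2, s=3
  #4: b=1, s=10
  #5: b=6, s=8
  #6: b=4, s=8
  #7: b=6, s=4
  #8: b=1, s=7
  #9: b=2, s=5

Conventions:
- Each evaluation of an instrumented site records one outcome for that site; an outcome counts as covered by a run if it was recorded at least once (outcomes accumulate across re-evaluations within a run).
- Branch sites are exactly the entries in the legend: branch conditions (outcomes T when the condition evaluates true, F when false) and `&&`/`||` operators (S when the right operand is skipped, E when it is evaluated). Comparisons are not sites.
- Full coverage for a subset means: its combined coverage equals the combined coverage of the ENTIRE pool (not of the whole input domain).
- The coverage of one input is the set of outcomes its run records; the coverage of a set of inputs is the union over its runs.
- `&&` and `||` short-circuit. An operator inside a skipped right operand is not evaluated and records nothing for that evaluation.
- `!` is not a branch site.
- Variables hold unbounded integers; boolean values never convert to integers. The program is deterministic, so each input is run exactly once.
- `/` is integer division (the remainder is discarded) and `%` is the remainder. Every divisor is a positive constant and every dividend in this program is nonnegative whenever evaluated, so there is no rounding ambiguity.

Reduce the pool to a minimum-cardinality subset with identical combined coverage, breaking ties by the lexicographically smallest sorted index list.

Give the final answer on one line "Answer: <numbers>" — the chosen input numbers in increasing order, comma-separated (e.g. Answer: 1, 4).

input #1 (b=5, s=3): covers B1=F, B2=T, B6=F, B7=F
input #2 (b=6, s=10): covers B1=T, B6=F, B7=F
input #3 (b=2, s=3): covers B1=F, B2=T, B6=F, B7=F
input #4 (b=1, s=10): covers B1=T, B6=T
input #5 (b=6, s=8): covers B1=T, B6=F, B7=F
input #6 (b=4, s=8): covers B1=T, B6=F, B7=F
input #7 (b=6, s=4): covers B1=F, B2=F, B3=T, B4=S, B6=F, B7=F
input #8 (b=1, s=7): covers B1=T, B6=T
input #9 (b=2, s=5): covers B1=T, B6=F, B7=F
union over all inputs: B1=T, B1=F, B2=T, B2=F, B3=T, B4=S, B6=T, B6=F, B7=F (9 outcomes)
no size-1 subset reaches all 9 outcomes (best union: 6/9)
no size-2 subset reaches all 9 outcomes (best union: 8/9)
at size 3, {1, 4, 7} reaches all 9 outcomes; every lexicographically earlier size-3 subset fails

Answer: 1, 4, 7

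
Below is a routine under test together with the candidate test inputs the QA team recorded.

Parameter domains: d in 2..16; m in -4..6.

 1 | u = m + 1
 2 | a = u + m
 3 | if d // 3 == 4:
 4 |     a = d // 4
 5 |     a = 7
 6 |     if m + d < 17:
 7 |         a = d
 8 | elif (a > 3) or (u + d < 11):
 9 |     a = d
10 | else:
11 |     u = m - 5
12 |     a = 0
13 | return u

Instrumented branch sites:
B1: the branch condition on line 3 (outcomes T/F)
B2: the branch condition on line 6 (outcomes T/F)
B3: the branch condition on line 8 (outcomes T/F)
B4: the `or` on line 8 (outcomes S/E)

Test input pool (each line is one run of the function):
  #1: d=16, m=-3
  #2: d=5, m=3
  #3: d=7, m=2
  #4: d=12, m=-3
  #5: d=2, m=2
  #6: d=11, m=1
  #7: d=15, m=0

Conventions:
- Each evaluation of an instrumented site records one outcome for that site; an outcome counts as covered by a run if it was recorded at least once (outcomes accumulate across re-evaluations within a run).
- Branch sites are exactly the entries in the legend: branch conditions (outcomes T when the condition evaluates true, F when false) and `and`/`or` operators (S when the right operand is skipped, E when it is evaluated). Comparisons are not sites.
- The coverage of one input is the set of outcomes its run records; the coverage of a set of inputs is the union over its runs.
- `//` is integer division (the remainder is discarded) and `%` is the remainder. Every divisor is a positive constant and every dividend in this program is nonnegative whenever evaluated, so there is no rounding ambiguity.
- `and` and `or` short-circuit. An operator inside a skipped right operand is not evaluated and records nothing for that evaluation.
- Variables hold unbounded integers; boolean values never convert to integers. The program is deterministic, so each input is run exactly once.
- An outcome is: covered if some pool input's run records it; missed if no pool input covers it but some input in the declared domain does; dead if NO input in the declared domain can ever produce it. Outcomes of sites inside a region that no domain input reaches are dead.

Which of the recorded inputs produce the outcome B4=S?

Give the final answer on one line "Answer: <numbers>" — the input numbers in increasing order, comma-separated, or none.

input #1 (d=16, m=-3): misses B4=S
input #2 (d=5, m=3): covers B4=S
input #3 (d=7, m=2): covers B4=S
input #4 (d=12, m=-3): misses B4=S
input #5 (d=2, m=2): covers B4=S
input #6 (d=11, m=1): misses B4=S
input #7 (d=15, m=0): misses B4=S

Answer: 2, 3, 5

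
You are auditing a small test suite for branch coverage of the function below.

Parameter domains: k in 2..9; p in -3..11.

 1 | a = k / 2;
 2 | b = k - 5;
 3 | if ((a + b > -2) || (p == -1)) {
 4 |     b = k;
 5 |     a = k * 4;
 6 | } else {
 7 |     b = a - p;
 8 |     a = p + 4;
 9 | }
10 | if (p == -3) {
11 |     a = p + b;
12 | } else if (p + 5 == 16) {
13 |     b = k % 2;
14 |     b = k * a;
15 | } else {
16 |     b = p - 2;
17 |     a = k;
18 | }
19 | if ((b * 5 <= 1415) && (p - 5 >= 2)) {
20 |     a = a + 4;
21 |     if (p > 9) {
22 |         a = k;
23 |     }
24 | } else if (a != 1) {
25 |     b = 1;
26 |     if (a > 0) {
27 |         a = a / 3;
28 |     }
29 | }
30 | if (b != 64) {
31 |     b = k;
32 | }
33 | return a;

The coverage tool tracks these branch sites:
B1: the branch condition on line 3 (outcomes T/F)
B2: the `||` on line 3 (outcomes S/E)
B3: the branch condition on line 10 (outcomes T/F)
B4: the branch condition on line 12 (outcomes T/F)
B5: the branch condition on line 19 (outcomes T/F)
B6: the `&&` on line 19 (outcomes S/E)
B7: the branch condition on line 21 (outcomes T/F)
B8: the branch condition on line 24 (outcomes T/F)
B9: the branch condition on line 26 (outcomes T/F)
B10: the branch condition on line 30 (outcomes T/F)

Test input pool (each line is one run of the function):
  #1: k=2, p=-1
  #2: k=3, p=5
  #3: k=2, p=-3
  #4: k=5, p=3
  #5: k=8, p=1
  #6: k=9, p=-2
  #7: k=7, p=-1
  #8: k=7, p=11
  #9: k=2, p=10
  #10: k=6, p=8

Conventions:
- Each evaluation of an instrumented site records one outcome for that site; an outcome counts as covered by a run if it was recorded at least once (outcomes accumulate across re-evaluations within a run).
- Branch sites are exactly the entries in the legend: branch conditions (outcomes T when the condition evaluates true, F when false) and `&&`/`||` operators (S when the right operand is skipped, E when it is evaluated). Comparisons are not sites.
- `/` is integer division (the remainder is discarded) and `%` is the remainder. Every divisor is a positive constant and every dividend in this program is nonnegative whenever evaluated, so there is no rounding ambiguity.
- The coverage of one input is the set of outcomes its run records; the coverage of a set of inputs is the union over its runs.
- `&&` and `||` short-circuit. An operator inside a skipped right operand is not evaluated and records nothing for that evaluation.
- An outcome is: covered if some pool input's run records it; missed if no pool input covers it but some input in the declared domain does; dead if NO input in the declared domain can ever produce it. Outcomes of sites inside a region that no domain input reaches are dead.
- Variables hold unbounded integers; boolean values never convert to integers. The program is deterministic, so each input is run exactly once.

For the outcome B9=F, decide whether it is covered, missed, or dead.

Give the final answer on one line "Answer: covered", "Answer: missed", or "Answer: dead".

no pool input records B9=F
but domain input (k=3, p=-3) does record it -> reachable, so missed

Answer: missed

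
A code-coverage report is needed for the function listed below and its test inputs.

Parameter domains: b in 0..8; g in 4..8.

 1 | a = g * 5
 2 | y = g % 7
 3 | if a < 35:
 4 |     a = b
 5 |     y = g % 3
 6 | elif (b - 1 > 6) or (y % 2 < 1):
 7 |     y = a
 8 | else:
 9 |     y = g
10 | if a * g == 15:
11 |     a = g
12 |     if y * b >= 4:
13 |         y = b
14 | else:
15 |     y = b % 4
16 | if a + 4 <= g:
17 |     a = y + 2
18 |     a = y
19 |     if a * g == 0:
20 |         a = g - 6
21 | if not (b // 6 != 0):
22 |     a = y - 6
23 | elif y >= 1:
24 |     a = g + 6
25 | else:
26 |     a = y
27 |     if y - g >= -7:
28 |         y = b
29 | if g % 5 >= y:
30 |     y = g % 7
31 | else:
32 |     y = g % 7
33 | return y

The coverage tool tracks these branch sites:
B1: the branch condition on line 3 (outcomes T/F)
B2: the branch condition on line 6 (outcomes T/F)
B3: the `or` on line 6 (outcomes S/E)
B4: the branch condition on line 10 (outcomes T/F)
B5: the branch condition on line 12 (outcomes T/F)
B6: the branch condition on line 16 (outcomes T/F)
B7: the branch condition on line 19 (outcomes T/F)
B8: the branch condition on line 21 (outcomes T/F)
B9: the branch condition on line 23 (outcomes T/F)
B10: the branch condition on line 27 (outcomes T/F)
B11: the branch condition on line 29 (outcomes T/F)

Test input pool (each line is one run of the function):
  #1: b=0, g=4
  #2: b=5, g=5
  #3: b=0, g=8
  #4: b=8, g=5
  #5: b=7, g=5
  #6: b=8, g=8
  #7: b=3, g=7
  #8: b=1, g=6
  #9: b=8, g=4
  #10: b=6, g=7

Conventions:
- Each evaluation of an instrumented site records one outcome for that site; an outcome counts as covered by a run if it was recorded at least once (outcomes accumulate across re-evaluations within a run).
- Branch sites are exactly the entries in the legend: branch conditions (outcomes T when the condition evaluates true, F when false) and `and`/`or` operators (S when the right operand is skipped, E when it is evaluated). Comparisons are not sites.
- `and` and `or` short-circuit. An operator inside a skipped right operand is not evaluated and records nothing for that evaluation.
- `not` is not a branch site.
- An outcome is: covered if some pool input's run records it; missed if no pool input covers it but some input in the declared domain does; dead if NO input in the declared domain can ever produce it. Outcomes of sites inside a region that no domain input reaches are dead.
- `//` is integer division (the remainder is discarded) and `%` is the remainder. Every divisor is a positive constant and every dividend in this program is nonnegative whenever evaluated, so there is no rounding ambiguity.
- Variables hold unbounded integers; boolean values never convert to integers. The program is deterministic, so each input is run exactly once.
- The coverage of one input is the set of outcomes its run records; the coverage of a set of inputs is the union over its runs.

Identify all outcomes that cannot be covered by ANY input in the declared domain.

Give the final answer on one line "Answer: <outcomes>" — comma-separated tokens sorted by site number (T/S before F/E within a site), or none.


sweeping the full domain (45 inputs) for each outcome:
  B5=F: never recorded by any domain input -> dead
  reachable outcomes have witnesses, e.g. B1=T (e.g. b=0, g=4), B1=F (e.g. b=0, g=7), B2=T (e.g. b=0, g=7), B2=F (e.g. b=0, g=8)
Answer: B5=F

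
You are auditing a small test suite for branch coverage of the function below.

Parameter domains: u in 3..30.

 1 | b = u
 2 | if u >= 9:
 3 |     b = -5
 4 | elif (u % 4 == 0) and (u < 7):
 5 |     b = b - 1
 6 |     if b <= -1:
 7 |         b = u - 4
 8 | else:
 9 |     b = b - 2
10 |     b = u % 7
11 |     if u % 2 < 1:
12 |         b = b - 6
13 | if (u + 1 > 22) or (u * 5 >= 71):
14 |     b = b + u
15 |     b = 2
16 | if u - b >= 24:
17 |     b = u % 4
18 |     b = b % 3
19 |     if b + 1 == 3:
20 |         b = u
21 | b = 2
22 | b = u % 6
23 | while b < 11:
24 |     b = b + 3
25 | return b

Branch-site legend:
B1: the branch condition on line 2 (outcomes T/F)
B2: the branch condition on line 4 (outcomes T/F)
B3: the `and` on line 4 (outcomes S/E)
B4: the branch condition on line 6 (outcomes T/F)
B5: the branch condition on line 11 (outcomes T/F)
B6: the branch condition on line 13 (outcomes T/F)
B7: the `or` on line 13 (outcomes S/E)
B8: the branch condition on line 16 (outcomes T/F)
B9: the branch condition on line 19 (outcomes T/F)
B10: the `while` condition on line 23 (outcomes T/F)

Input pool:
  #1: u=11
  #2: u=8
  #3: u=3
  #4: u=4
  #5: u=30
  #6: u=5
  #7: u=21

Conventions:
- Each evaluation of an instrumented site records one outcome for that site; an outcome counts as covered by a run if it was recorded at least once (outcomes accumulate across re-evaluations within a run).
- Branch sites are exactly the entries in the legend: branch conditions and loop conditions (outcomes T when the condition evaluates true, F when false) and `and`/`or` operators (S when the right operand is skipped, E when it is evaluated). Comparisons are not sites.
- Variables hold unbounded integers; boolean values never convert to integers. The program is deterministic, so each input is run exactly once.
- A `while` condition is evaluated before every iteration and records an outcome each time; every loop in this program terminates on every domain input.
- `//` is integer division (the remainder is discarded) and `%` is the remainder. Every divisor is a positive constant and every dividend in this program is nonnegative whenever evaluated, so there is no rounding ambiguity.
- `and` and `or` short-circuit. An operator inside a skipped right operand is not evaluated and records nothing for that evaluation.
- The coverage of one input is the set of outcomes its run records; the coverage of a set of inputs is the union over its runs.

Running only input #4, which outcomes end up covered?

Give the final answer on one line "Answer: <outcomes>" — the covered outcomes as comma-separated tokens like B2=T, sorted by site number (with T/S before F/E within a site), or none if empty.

Simulating input #4 (u=4) step by step:
  B1->F, B3->E, B2->T, B4->F, B7->E, B6->F, B8->F, B10->T, B10->T, B10->T
  B10->F
collecting distinct outcomes: B1=F, B2=T, B3=E, B4=F, B6=F, B7=E, B8=F, B10=T, B10=F

Answer: B1=F, B2=T, B3=E, B4=F, B6=F, B7=E, B8=F, B10=T, B10=F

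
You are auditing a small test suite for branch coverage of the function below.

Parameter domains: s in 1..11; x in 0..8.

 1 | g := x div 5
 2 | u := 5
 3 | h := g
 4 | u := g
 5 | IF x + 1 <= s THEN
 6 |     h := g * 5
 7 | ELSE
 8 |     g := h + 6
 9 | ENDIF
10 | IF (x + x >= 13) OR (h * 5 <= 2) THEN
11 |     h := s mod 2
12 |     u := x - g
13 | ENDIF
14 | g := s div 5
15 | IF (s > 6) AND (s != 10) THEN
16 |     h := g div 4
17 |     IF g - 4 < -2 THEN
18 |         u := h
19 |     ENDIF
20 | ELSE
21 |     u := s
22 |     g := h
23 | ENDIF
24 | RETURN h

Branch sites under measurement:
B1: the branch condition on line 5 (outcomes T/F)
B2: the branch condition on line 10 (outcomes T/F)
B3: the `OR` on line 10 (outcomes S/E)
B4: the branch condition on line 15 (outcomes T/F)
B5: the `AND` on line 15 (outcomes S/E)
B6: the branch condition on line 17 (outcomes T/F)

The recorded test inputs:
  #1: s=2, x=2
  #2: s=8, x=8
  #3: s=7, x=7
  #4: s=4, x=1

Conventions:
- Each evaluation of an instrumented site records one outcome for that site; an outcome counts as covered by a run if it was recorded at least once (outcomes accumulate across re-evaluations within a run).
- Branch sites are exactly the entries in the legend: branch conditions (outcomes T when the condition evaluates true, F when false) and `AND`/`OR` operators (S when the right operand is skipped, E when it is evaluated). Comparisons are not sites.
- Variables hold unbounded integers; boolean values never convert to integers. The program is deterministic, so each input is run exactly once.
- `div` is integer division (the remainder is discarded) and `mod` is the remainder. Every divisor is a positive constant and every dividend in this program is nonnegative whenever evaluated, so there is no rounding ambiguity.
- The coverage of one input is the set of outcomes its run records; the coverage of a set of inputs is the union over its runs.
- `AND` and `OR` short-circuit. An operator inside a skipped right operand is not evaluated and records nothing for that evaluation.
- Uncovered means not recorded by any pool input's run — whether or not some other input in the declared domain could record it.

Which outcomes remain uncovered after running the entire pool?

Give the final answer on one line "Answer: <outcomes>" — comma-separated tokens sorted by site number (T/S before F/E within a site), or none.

input #1, s=2, x=2: outcomes B1=F, B2=T, B3=E, B4=F, B5=S
input #2, s=8, x=8: outcomes B1=F, B2=T, B3=S, B4=T, B5=E, B6=T
input #3, s=7, x=7: outcomes B1=F, B2=T, B3=S, B4=T, B5=E, B6=T
input #4, s=4, x=1: outcomes B1=T, B2=T, B3=E, B4=F, B5=S
union over the pool: B1=T, B1=F, B2=T, B3=S, B3=E, B4=T, B4=F, B5=S, B5=E, B6=T
uncovered (2 of 12): B2=F, B6=F

Answer: B2=F, B6=F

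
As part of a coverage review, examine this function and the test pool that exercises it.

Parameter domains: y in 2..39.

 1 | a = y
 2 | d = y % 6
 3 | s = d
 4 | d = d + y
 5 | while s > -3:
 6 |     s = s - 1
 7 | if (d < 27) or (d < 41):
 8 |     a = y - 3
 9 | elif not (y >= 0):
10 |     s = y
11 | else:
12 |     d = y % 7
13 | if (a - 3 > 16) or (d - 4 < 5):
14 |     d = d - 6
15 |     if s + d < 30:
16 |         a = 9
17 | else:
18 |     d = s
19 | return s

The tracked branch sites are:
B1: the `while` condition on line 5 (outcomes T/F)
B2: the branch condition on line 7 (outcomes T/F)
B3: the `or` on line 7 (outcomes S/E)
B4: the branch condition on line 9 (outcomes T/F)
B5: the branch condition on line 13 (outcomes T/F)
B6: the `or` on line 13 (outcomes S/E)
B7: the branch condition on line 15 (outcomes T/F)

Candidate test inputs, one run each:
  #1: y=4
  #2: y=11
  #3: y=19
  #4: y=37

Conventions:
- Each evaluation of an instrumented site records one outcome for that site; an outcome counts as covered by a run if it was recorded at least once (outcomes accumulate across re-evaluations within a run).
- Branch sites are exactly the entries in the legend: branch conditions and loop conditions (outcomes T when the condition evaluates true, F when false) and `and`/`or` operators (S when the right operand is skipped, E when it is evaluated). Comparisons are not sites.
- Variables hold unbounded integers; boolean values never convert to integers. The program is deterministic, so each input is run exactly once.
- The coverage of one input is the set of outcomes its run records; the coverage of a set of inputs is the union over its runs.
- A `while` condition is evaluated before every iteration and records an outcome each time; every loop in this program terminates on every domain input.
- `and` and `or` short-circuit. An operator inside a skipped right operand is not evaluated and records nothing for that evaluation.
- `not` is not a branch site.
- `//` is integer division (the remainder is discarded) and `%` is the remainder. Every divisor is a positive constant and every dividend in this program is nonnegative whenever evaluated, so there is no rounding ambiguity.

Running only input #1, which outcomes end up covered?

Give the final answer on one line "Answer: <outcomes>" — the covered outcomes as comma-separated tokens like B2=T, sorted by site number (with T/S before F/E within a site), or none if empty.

Event log for input #1 (y=4):
  B1->T, B1->T, B1->T, B1->T, B1->T, B1->T, B1->T, B1->F, B3->S, B2->T
  B6->E, B5->T, B7->T
as a set, this run covers: B1=T, B1=F, B2=T, B3=S, B5=T, B6=E, B7=T

Answer: B1=T, B1=F, B2=T, B3=S, B5=T, B6=E, B7=T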